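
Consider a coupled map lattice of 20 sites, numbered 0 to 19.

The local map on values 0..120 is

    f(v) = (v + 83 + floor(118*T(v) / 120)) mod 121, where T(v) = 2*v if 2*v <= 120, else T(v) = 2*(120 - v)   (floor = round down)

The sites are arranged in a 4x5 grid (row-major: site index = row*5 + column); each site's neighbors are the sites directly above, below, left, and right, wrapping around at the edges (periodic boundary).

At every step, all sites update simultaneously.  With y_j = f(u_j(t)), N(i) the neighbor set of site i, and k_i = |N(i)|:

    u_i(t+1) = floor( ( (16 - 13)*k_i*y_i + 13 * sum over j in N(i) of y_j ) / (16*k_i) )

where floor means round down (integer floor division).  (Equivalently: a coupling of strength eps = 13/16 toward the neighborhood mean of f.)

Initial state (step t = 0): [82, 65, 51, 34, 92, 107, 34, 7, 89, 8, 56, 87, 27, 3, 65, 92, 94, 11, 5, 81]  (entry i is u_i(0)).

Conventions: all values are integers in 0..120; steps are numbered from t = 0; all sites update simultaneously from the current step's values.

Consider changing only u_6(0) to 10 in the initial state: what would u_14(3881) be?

Answer: u_14(3881) = 99
Key observation: The state at step 13, [100, 99, 99, 99, 100, 99, 99, 99, 99, 99, 99, 99, 99, 99, 99, 99, 99, 99, 99, 99], reappears at step 15: the system is in a cycle of period 2 from step 13 on.  Therefore the state at step 3881 equals the state at step 13 + ((3881 - 13) mod 2) = 13, which is [100, 99, 99, 99, 100, 99, 99, 99, 99, 99, 99, 99, 99, 99, 99, 99, 99, 99, 99, 99].

Derivation:
t=0: [82, 65, 51, 34, 92, 107, 10, 7, 89, 8, 56, 87, 27, 3, 65, 92, 94, 11, 5, 81]
t=1: [88, 94, 80, 98, 102, 87, 86, 96, 94, 86, 68, 75, 93, 70, 68, 91, 91, 94, 96, 89]
t=2: [108, 112, 108, 106, 107, 92, 88, 110, 87, 88, 50, 70, 65, 68, 51, 90, 87, 110, 86, 86]
t=3: [99, 100, 91, 101, 101, 107, 81, 84, 83, 108, 90, 72, 43, 73, 91, 108, 82, 84, 84, 109]
t=4: [97, 110, 108, 108, 97, 103, 86, 110, 85, 102, 82, 90, 66, 88, 81, 103, 86, 109, 85, 102]
t=5: [98, 103, 91, 104, 99, 106, 100, 85, 101, 107, 108, 93, 84, 94, 109, 106, 101, 85, 102, 107]
t=6: [98, 102, 106, 101, 97, 97, 103, 108, 102, 96, 96, 103, 112, 102, 96, 97, 103, 107, 102, 96]
t=7: [102, 98, 96, 99, 103, 102, 98, 94, 99, 103, 103, 97, 94, 98, 103, 102, 98, 95, 99, 103]
t=8: [99, 102, 104, 101, 99, 99, 103, 104, 102, 99, 99, 102, 105, 102, 99, 99, 103, 104, 102, 99]
t=9: [101, 98, 98, 99, 101, 101, 99, 97, 99, 101, 101, 98, 97, 99, 101, 101, 99, 97, 99, 101]
t=10: [100, 101, 103, 101, 100, 100, 102, 102, 102, 100, 100, 102, 103, 102, 100, 100, 102, 102, 102, 100]
t=11: [100, 99, 99, 99, 100, 100, 99, 98, 99, 100, 100, 99, 98, 99, 100, 100, 99, 98, 99, 100]
t=12: [101, 101, 102, 101, 101, 101, 102, 102, 102, 101, 101, 102, 102, 102, 101, 101, 102, 102, 102, 101]
t=13: [100, 99, 99, 99, 100, 99, 99, 99, 99, 99, 99, 99, 99, 99, 99, 99, 99, 99, 99, 99]
t=14: [101, 101, 102, 101, 101, 101, 102, 102, 102, 101, 102, 102, 102, 102, 102, 101, 102, 102, 102, 101]
t=15: [100, 99, 99, 99, 100, 99, 99, 99, 99, 99, 99, 99, 99, 99, 99, 99, 99, 99, 99, 99]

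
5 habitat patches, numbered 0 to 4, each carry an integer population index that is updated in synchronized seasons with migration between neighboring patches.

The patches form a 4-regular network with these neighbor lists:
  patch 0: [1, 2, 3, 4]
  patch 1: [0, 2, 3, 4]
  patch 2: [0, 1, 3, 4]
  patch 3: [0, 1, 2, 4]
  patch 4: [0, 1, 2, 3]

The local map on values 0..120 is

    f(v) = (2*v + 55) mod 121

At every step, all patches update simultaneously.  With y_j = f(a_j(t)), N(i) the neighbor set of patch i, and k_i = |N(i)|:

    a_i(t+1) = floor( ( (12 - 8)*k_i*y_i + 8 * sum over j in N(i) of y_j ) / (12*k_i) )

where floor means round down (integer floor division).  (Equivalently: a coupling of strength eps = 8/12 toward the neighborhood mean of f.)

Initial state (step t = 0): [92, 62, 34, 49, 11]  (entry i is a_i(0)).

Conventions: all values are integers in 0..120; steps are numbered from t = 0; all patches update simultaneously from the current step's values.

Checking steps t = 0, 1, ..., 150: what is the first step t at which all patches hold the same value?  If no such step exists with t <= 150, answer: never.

Simulating step by step:
t=0: [92, 62, 34, 49, 11]  (not all equal)
t=1: [67, 57, 48, 53, 60]  (not all equal)
t=2: [51, 48, 45, 46, 49]  (not all equal)
t=3: [30, 29, 28, 29, 30]  (not all equal)
t=4: [113, 113, 113, 113, 113]  (all equal)

Answer: 4
Key observation: Synchronization is absorbing here: once all patches are equal they stay equal, and step 4 is the first all-equal step.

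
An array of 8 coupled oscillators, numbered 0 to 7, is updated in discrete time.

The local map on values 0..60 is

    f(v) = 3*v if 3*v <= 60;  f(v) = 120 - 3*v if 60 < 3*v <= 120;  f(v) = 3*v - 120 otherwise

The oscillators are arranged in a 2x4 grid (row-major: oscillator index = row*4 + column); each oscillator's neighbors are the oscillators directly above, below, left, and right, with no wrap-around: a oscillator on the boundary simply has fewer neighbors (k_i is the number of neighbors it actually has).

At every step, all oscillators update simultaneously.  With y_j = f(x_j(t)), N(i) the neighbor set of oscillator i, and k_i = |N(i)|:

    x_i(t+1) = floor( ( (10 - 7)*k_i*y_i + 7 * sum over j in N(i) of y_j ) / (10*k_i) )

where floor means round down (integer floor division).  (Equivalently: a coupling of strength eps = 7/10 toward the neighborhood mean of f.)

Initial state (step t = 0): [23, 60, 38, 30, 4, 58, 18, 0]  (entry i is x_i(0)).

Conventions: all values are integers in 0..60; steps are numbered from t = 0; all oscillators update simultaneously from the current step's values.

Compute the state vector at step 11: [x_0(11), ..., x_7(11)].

Simulating step by step:
t=0: [23, 60, 38, 30, 4, 58, 18, 0]
t=1: [40, 43, 35, 11, 40, 45, 30, 29]
t=2: [3, 9, 21, 26, 5, 13, 23, 31]
t=3: [17, 32, 45, 42, 21, 33, 44, 40]
t=4: [43, 27, 14, 7, 42, 28, 12, 6]
t=5: [18, 32, 35, 27, 17, 29, 33, 25]
t=6: [42, 31, 24, 32, 45, 32, 28, 34]
t=7: [16, 26, 34, 30, 15, 25, 31, 26]
t=8: [44, 38, 28, 30, 46, 40, 32, 32]
t=9: [12, 13, 24, 30, 9, 11, 21, 26]
t=10: [33, 39, 43, 40, 32, 38, 45, 43]
t=11: [15, 9, 6, 6, 16, 11, 10, 7]

Answer: [15, 9, 6, 6, 16, 11, 10, 7]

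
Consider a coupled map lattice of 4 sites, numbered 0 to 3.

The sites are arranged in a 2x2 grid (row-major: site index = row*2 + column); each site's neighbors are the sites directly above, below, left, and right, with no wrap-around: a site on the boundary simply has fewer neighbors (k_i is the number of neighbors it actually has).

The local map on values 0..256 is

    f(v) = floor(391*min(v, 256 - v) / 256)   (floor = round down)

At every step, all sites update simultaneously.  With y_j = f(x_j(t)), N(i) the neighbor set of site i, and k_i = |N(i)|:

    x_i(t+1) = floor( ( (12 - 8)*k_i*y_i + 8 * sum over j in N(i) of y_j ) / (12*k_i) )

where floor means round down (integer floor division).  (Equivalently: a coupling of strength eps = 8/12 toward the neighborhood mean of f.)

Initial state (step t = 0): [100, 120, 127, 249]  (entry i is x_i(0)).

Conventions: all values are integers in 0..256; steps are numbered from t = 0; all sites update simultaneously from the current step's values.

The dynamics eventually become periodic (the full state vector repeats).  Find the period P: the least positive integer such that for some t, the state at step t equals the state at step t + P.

Simulating step by step:
t=0: [100, 120, 127, 249]
t=1: [176, 115, 118, 128]
t=2: [159, 164, 165, 183]
t=3: [142, 133, 132, 129]
t=4: [183, 184, 185, 189]
t=5: [109, 107, 107, 106]
t=6: [164, 163, 163, 162]
t=7: [141, 141, 141, 142]
t=8: [175, 174, 174, 174]
t=9: [124, 124, 124, 125]
t=10: [189, 189, 189, 189]
t=11: [102, 102, 102, 102]
t=12: [155, 155, 155, 155]
t=13: [154, 154, 154, 154]
t=14: [155, 155, 155, 155]

Answer: 2
Key observation: The state at step 12, [155, 155, 155, 155], reappears at step 14 — and no state repeats earlier — so the cycle the system enters has period 2.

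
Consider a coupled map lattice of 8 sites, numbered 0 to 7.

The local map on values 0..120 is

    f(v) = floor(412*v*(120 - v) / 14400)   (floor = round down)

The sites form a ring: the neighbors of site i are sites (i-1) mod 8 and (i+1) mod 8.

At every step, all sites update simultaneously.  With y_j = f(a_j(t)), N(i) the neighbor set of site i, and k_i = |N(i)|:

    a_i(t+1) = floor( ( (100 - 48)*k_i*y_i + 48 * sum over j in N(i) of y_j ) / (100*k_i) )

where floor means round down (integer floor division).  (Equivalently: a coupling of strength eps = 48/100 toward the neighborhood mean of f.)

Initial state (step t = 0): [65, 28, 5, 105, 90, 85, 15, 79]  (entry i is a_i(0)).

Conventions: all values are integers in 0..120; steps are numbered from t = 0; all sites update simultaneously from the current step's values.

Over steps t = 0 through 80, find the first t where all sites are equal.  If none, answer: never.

Answer: 10
Key observation: Synchronization is absorbing here: once all sites are equal they stay equal, and step 10 is the first all-equal step.

Derivation:
t=0: [65, 28, 5, 105, 90, 85, 15, 79]  (not all equal)
t=1: [92, 66, 36, 45, 71, 73, 65, 83]  (not all equal)
t=2: [83, 90, 92, 94, 98, 99, 97, 87]  (not all equal)
t=3: [83, 78, 73, 68, 62, 60, 66, 78]  (not all equal)
t=4: [89, 92, 97, 100, 102, 102, 99, 93]  (not all equal)
t=5: [75, 71, 63, 57, 53, 53, 60, 69]  (not all equal)
t=6: [97, 99, 101, 101, 101, 101, 101, 99]  (not all equal)
t=7: [61, 58, 55, 54, 54, 54, 55, 58]  (not all equal)
t=8: [102, 102, 101, 101, 101, 101, 101, 102]  (not all equal)
t=9: [52, 52, 53, 54, 54, 54, 53, 52]  (not all equal)
t=10: [101, 101, 101, 101, 101, 101, 101, 101]  (all equal)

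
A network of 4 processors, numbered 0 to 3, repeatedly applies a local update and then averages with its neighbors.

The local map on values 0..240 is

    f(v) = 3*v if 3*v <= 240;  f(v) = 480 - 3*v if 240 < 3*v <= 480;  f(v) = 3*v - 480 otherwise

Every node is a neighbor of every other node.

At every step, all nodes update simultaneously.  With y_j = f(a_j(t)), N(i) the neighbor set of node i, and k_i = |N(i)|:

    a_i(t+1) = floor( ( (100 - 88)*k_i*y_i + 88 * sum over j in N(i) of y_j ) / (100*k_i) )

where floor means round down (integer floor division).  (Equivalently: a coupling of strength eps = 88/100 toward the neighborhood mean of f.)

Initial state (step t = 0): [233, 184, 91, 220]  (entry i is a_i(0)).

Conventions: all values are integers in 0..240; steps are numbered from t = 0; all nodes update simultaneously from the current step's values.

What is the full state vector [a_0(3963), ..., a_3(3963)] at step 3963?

Simulating step by step:
t=0: [233, 184, 91, 220]
t=1: [160, 186, 163, 167]
t=2: [31, 18, 30, 28]
t=3: [78, 84, 78, 79]
t=4: [233, 234, 233, 232]
t=5: [219, 218, 219, 219]
t=6: [176, 176, 176, 176]
t=7: [48, 48, 48, 48]
t=8: [144, 144, 144, 144]
t=9: [48, 48, 48, 48]

Answer: [48, 48, 48, 48]
Key observation: The state at step 7, [48, 48, 48, 48], reappears at step 9: the system is in a cycle of period 2 from step 7 on.  Therefore the state at step 3963 equals the state at step 7 + ((3963 - 7) mod 2) = 7, which is [48, 48, 48, 48].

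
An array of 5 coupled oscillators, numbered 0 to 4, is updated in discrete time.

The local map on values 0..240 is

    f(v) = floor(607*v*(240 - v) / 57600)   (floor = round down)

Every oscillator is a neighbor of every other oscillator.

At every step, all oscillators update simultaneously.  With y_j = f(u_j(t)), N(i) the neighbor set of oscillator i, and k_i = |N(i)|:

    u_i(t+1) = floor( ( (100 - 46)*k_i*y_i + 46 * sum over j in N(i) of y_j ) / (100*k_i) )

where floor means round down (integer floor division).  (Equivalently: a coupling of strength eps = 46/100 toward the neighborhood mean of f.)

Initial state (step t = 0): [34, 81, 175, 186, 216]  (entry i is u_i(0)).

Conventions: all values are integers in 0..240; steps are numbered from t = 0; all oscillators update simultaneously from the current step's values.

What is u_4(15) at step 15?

Simulating step by step:
t=0: [34, 81, 175, 186, 216]
t=1: [86, 113, 106, 100, 78]
t=2: [141, 146, 146, 145, 139]
t=3: [146, 144, 144, 145, 146]
t=4: [144, 144, 144, 144, 144]
t=5: [145, 145, 145, 145, 145]
t=6: [145, 145, 145, 145, 145]
t=7: [145, 145, 145, 145, 145]
t=8: [145, 145, 145, 145, 145]
t=9: [145, 145, 145, 145, 145]
t=10: [145, 145, 145, 145, 145]
t=11: [145, 145, 145, 145, 145]
t=12: [145, 145, 145, 145, 145]
t=13: [145, 145, 145, 145, 145]
t=14: [145, 145, 145, 145, 145]
t=15: [145, 145, 145, 145, 145]

Answer: u_4(15) = 145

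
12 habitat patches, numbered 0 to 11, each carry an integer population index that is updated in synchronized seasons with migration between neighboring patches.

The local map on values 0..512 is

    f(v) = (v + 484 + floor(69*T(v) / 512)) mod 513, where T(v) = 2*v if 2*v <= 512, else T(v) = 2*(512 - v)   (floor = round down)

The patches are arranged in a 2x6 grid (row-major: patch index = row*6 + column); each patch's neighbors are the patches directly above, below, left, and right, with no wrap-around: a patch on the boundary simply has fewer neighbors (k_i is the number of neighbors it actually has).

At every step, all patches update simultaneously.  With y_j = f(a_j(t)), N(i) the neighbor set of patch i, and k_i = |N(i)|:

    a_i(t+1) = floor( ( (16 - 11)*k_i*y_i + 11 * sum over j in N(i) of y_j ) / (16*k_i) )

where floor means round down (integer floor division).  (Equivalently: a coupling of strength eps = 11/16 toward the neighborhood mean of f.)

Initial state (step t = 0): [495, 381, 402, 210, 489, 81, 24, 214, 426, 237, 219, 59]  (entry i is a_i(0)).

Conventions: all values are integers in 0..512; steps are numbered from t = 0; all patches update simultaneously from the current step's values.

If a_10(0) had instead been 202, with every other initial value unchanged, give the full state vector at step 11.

Answer: [397, 396, 396, 395, 394, 393, 397, 396, 396, 395, 394, 393]
Key observation: This trace re-runs the system from the modified initial state.

Derivation:
t=0: [495, 381, 402, 210, 489, 81, 24, 214, 426, 237, 202, 59]
t=1: [280, 376, 364, 335, 268, 198, 245, 260, 340, 287, 250, 117]
t=2: [326, 345, 367, 338, 292, 214, 298, 327, 338, 328, 259, 212]
t=3: [344, 358, 363, 350, 305, 268, 340, 347, 356, 339, 301, 260]
t=4: [362, 366, 369, 356, 331, 311, 359, 364, 365, 354, 328, 310]
t=5: [373, 375, 374, 366, 350, 340, 372, 374, 373, 364, 349, 339]
t=6: [381, 381, 380, 374, 364, 359, 381, 381, 379, 373, 364, 358]
t=7: [387, 386, 385, 380, 375, 371, 387, 386, 384, 380, 374, 371]
t=8: [390, 390, 388, 386, 382, 380, 390, 390, 388, 385, 382, 380]
t=9: [393, 392, 391, 390, 388, 386, 393, 392, 391, 390, 388, 386]
t=10: [395, 395, 394, 393, 391, 390, 395, 395, 394, 393, 391, 390]
t=11: [397, 396, 396, 395, 394, 393, 397, 396, 396, 395, 394, 393]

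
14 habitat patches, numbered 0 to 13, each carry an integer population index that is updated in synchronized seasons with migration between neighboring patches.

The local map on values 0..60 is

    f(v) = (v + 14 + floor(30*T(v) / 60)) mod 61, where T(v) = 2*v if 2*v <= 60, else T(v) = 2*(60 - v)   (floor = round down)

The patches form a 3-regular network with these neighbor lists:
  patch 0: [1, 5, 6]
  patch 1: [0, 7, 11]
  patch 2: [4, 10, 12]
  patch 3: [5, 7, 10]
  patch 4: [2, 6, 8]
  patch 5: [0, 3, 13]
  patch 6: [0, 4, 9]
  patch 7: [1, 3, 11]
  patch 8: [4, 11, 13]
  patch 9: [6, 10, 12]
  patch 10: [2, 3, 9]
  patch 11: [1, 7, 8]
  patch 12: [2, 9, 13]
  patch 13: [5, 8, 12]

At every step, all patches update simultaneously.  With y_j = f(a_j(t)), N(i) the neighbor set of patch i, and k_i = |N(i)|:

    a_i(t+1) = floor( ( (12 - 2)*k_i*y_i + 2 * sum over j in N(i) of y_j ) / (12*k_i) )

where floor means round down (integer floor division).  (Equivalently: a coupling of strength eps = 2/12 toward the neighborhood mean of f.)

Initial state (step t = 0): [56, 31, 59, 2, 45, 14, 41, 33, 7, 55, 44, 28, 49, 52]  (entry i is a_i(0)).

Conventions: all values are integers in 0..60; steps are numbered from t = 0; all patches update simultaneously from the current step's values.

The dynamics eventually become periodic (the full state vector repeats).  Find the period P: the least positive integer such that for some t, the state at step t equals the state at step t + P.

Answer: 2
Key observation: The state at step 7, [15, 13, 13, 15, 15, 43, 13, 13, 43, 13, 13, 15, 13, 17], reappears at step 9 — and no state repeats earlier — so the cycle the system enters has period 2.

Derivation:
t=0: [56, 31, 59, 2, 45, 14, 41, 33, 7, 55, 44, 28, 49, 52]
t=1: [14, 12, 13, 18, 13, 37, 13, 13, 25, 13, 13, 10, 13, 15]
t=2: [40, 38, 40, 46, 37, 18, 40, 40, 9, 40, 40, 32, 40, 39]
t=3: [15, 13, 13, 15, 14, 43, 13, 13, 28, 13, 13, 14, 13, 16]
t=4: [41, 40, 40, 41, 39, 18, 40, 40, 14, 40, 40, 39, 40, 41]
t=5: [15, 13, 13, 15, 14, 43, 13, 13, 37, 13, 13, 14, 13, 16]
t=6: [41, 40, 40, 41, 40, 18, 40, 40, 18, 40, 40, 40, 40, 42]
t=7: [15, 13, 13, 15, 15, 43, 13, 13, 43, 13, 13, 15, 13, 17]
t=8: [41, 40, 40, 41, 41, 18, 40, 40, 18, 40, 40, 41, 40, 43]
t=9: [15, 13, 13, 15, 15, 43, 13, 13, 43, 13, 13, 15, 13, 17]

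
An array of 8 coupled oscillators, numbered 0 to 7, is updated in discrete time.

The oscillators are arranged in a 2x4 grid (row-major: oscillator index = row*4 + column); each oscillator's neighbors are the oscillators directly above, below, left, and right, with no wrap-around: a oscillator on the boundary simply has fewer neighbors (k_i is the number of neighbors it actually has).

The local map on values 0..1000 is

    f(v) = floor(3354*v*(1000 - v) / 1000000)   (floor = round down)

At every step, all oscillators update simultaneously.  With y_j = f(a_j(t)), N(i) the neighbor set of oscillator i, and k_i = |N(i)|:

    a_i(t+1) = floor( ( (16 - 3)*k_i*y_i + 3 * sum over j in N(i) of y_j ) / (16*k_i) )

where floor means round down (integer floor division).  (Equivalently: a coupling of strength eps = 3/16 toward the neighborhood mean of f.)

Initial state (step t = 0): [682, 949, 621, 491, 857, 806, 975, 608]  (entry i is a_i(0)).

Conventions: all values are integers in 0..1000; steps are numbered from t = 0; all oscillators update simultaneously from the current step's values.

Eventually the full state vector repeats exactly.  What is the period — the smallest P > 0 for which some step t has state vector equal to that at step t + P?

Simulating step by step:
t=0: [682, 949, 621, 491, 857, 806, 975, 608]
t=1: [644, 259, 708, 829, 451, 466, 197, 735]
t=2: [762, 665, 666, 512, 824, 802, 566, 624]
t=3: [609, 724, 756, 824, 501, 560, 797, 794]
t=4: [789, 684, 608, 504, 833, 799, 564, 541]
t=5: [564, 706, 798, 833, 481, 563, 805, 831]
t=6: [813, 702, 544, 473, 834, 799, 542, 475]
t=7: [522, 687, 824, 835, 475, 561, 813, 835]
t=8: [825, 720, 500, 464, 835, 800, 524, 466]
t=9: [499, 665, 827, 834, 471, 558, 817, 834]
t=10: [829, 740, 496, 465, 834, 802, 517, 467]
t=11: [489, 639, 825, 834, 471, 553, 817, 834]
t=12: [831, 762, 501, 465, 834, 805, 518, 467]
t=13: [483, 608, 823, 834, 470, 546, 817, 834]
t=14: [833, 783, 506, 466, 834, 808, 518, 467]
t=15: [475, 576, 820, 834, 469, 539, 817, 834]
t=16: [834, 800, 513, 466, 834, 811, 519, 467]
t=17: [470, 548, 818, 834, 468, 532, 816, 834]
t=18: [834, 809, 517, 467, 835, 813, 521, 467]
t=19: [468, 534, 816, 834, 466, 527, 816, 834]
t=20: [834, 813, 521, 467, 834, 814, 521, 467]
t=21: [468, 526, 816, 834, 468, 525, 816, 834]
t=22: [835, 815, 521, 467, 835, 815, 521, 467]
t=23: [466, 523, 816, 834, 466, 523, 816, 834]
t=24: [834, 815, 521, 467, 834, 815, 521, 467]
t=25: [467, 523, 816, 834, 467, 523, 816, 834]
t=26: [834, 815, 521, 467, 834, 815, 521, 467]

Answer: 2
Key observation: The state at step 24, [834, 815, 521, 467, 834, 815, 521, 467], reappears at step 26 — and no state repeats earlier — so the cycle the system enters has period 2.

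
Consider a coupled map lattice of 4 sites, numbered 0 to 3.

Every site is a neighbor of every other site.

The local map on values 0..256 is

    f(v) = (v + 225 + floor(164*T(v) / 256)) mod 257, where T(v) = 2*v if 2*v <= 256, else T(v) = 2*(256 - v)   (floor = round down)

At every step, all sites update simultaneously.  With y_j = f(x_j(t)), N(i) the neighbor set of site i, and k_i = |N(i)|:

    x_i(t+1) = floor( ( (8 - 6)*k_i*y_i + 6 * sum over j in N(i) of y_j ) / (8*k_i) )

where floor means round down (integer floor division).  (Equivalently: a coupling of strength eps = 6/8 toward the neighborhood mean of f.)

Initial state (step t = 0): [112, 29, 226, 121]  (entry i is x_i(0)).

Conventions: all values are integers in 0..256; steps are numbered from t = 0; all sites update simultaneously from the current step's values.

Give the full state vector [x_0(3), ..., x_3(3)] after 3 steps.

Simulating step by step:
t=0: [112, 29, 226, 121]
t=1: [183, 183, 183, 183]
t=2: [244, 244, 244, 244]
t=3: [227, 227, 227, 227]

Answer: [227, 227, 227, 227]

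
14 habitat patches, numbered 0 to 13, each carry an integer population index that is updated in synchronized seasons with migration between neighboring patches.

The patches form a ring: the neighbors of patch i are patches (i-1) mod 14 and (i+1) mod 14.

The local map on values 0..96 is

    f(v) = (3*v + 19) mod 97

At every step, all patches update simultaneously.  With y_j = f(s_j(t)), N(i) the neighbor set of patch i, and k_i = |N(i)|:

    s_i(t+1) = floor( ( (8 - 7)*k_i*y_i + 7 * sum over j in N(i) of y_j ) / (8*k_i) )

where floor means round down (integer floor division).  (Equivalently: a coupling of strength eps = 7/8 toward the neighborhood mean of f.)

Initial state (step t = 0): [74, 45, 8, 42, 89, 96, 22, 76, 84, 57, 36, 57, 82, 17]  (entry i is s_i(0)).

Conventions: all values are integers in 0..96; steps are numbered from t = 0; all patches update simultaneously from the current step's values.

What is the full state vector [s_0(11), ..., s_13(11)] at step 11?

Answer: [42, 54, 48, 79, 55, 77, 35, 48, 54, 40, 51, 47, 42, 56]

Derivation:
t=0: [74, 45, 8, 42, 89, 96, 22, 76, 84, 57, 36, 57, 82, 17]
t=1: [61, 46, 51, 65, 39, 79, 40, 77, 73, 58, 85, 55, 80, 60]
t=2: [29, 43, 44, 52, 40, 43, 56, 44, 72, 66, 90, 74, 48, 32]
t=3: [31, 33, 63, 51, 61, 64, 57, 64, 38, 62, 42, 76, 36, 35]
t=4: [22, 15, 43, 19, 41, 46, 26, 58, 16, 38, 34, 40, 38, 23]
t=5: [77, 67, 67, 51, 65, 27, 68, 41, 66, 44, 37, 31, 61, 63]
t=6: [24, 39, 47, 29, 36, 21, 24, 28, 46, 31, 34, 19, 13, 29]
t=7: [32, 72, 28, 41, 43, 63, 49, 66, 16, 38, 42, 45, 44, 66]
t=8: [30, 15, 38, 30, 32, 54, 24, 62, 34, 54, 46, 51, 41, 34]
t=9: [40, 29, 37, 25, 44, 58, 52, 51, 44, 47, 77, 55, 48, 27]
t=10: [10, 33, 49, 49, 89, 69, 84, 67, 67, 56, 72, 64, 47, 47]
t=11: [42, 54, 48, 79, 55, 77, 35, 48, 54, 40, 51, 47, 42, 56]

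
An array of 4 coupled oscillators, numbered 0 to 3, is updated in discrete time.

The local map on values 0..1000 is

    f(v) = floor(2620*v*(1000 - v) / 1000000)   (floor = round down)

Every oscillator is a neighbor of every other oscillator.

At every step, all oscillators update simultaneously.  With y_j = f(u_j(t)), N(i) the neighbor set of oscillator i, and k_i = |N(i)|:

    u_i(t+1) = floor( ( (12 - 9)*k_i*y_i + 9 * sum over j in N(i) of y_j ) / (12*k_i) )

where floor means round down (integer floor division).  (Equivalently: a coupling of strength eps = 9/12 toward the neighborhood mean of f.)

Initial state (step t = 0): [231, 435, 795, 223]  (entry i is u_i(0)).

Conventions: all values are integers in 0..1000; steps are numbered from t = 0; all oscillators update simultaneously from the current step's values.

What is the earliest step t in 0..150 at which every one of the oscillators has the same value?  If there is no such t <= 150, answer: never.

Simulating step by step:
t=0: [231, 435, 795, 223]  (not all equal)
t=1: [496, 496, 496, 496]  (all equal)

Answer: 1
Key observation: Synchronization is absorbing here: once all oscillators are equal they stay equal, and step 1 is the first all-equal step.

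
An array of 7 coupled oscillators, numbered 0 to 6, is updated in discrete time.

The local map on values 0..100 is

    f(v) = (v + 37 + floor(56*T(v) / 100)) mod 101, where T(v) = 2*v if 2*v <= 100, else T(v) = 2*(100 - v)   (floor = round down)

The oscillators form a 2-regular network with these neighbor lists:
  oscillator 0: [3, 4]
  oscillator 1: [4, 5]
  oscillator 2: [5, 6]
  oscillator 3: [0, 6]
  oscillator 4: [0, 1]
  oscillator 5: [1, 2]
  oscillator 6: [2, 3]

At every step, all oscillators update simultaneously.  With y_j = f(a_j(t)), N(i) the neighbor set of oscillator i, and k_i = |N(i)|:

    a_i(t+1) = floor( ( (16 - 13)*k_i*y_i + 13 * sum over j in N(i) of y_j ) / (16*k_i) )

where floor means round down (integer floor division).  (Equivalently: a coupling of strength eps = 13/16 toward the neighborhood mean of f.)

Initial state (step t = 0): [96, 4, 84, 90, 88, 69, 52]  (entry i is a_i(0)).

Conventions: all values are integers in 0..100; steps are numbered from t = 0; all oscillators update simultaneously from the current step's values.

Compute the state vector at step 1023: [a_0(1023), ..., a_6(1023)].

Answer: [75, 75, 75, 75, 75, 75, 75]
Key observation: The state at step 4, [39, 39, 39, 39, 39, 39, 39], reappears at step 7: the system is in a cycle of period 3 from step 4 on.  Therefore the state at step 1023 equals the state at step 4 + ((1023 - 4) mod 3) = 6, which is [75, 75, 75, 75, 75, 75, 75].

Derivation:
t=0: [96, 4, 84, 90, 88, 69, 52]
t=1: [36, 39, 39, 38, 39, 40, 37]
t=2: [16, 18, 17, 13, 15, 18, 16]
t=3: [66, 72, 72, 68, 71, 74, 68]
t=4: [39, 39, 39, 39, 39, 39, 39]
t=5: [18, 18, 18, 18, 18, 18, 18]
t=6: [75, 75, 75, 75, 75, 75, 75]
t=7: [39, 39, 39, 39, 39, 39, 39]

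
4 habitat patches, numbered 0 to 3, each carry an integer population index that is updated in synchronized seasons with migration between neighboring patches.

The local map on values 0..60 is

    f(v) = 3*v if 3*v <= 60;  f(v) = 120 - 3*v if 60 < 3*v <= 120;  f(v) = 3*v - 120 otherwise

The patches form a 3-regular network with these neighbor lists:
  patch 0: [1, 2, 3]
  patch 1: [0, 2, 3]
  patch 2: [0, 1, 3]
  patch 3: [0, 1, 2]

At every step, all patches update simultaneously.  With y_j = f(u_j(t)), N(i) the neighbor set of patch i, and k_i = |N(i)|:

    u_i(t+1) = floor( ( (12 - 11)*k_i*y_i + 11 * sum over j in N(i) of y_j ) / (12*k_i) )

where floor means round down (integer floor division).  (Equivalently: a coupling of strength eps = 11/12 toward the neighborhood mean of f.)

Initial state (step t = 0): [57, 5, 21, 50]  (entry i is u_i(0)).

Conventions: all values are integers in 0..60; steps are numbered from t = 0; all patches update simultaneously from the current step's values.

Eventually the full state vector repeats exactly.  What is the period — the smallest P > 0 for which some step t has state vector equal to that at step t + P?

Simulating step by step:
t=0: [57, 5, 21, 50]
t=1: [35, 43, 34, 40]
t=2: [9, 10, 8, 12]
t=3: [29, 29, 30, 27]
t=4: [33, 33, 34, 32]
t=5: [21, 21, 21, 20]
t=6: [57, 57, 57, 57]
t=7: [51, 51, 51, 51]
t=8: [33, 33, 33, 33]
t=9: [21, 21, 21, 21]
t=10: [57, 57, 57, 57]

Answer: 4
Key observation: The state at step 6, [57, 57, 57, 57], reappears at step 10 — and no state repeats earlier — so the cycle the system enters has period 4.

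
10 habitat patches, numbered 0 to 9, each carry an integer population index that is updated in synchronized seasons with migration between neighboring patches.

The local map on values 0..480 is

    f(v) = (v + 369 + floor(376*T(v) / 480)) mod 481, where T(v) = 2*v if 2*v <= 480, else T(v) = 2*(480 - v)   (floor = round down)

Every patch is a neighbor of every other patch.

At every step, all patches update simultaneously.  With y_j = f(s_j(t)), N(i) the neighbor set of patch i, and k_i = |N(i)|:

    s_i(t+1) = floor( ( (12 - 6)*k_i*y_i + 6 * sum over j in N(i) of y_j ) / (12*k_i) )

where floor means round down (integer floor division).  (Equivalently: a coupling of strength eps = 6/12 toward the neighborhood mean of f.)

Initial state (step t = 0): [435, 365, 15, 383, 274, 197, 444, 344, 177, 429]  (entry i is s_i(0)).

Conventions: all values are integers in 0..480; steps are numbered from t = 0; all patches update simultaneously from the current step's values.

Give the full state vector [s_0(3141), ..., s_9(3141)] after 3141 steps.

Simulating step by step:
t=0: [435, 365, 15, 383, 274, 197, 444, 344, 177, 429]
t=1: [375, 393, 382, 388, 202, 375, 373, 399, 353, 377]
t=2: [424, 420, 422, 421, 415, 424, 425, 418, 429, 424]
t=3: [399, 401, 400, 400, 401, 399, 399, 401, 398, 399]
t=4: [412, 412, 412, 412, 412, 412, 412, 412, 413, 412]
t=5: [405, 405, 405, 405, 405, 405, 405, 405, 405, 405]
t=6: [410, 410, 410, 410, 410, 410, 410, 410, 410, 410]
t=7: [407, 407, 407, 407, 407, 407, 407, 407, 407, 407]
t=8: [409, 409, 409, 409, 409, 409, 409, 409, 409, 409]
t=9: [408, 408, 408, 408, 408, 408, 408, 408, 408, 408]
t=10: [408, 408, 408, 408, 408, 408, 408, 408, 408, 408]

Answer: [408, 408, 408, 408, 408, 408, 408, 408, 408, 408]
Key observation: The state at step 9, [408, 408, 408, 408, 408, 408, 408, 408, 408, 408], reappears at step 10: the system is in a cycle of period 1 from step 9 on.  Therefore the state at step 3141 equals the state at step 9 + ((3141 - 9) mod 1) = 9, which is [408, 408, 408, 408, 408, 408, 408, 408, 408, 408].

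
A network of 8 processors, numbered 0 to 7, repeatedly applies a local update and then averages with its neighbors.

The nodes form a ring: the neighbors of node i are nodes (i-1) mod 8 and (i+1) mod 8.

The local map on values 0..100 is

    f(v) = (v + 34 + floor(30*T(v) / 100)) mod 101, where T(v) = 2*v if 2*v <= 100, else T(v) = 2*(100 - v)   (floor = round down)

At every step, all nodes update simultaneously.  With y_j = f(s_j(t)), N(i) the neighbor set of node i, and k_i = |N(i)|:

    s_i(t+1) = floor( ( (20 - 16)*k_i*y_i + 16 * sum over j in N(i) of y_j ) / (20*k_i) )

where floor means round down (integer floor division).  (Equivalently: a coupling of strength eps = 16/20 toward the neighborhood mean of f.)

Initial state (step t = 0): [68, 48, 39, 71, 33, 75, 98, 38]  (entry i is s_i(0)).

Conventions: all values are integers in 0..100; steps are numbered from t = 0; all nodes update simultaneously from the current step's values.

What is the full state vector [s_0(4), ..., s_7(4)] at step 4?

Simulating step by step:
t=0: [68, 48, 39, 71, 33, 75, 98, 38]
t=1: [45, 48, 31, 77, 34, 51, 53, 39]
t=2: [43, 37, 29, 73, 32, 43, 46, 26]
t=3: [67, 51, 62, 70, 26, 36, 31, 17]
t=4: [33, 17, 17, 41, 59, 81, 77, 53]

Answer: [33, 17, 17, 41, 59, 81, 77, 53]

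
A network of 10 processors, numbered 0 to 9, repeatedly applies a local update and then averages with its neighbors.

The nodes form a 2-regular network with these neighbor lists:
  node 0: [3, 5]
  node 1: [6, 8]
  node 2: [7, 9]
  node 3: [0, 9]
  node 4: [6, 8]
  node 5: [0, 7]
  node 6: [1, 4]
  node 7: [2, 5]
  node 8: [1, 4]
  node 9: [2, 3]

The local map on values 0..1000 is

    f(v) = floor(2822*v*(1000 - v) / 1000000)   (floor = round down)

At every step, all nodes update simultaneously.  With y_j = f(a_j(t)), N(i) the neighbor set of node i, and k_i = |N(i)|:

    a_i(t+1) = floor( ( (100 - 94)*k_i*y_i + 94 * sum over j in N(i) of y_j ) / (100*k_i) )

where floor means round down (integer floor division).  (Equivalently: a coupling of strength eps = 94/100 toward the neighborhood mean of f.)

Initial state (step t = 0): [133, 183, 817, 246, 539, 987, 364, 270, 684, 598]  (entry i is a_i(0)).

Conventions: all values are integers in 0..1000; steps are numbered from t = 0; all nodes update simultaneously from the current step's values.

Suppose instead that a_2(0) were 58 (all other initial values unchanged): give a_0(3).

Simulating step by step:
t=0: [133, 183, 58, 246, 539, 987, 364, 270, 684, 598]
t=1: [282, 618, 589, 502, 635, 416, 566, 122, 563, 358]
t=2: [687, 691, 487, 615, 691, 451, 661, 661, 662, 691]
t=3: [678, 629, 622, 607, 629, 623, 603, 697, 603, 681]

Answer: a_0(3) = 678
Key observation: This trace re-runs the system from the modified initial state.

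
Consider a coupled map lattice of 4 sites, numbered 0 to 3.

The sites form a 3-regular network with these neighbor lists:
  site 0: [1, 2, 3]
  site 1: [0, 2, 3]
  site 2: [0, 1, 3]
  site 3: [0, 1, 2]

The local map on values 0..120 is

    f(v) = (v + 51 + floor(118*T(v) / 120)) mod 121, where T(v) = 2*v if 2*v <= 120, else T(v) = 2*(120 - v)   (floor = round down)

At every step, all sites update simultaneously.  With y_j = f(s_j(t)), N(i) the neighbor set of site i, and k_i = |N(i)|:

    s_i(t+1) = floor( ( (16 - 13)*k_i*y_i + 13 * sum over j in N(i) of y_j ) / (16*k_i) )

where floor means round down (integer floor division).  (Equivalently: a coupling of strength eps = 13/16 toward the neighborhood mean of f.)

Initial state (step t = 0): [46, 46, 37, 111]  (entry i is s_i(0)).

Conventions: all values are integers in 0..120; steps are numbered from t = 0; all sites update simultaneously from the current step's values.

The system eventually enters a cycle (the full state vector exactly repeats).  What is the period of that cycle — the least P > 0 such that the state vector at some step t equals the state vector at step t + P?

Simulating step by step:
t=0: [46, 46, 37, 111]
t=1: [56, 56, 58, 57]
t=2: [98, 98, 97, 98]
t=3: [71, 71, 71, 71]
t=4: [97, 97, 97, 97]
t=5: [72, 72, 72, 72]
t=6: [96, 96, 96, 96]
t=7: [73, 73, 73, 73]
t=8: [95, 95, 95, 95]
t=9: [74, 74, 74, 74]
t=10: [94, 94, 94, 94]
t=11: [75, 75, 75, 75]
t=12: [93, 93, 93, 93]
t=13: [76, 76, 76, 76]
t=14: [92, 92, 92, 92]
t=15: [77, 77, 77, 77]
t=16: [91, 91, 91, 91]
t=17: [78, 78, 78, 78]
t=18: [90, 90, 90, 90]
t=19: [79, 79, 79, 79]
t=20: [89, 89, 89, 89]
t=21: [79, 79, 79, 79]

Answer: 2
Key observation: The state at step 19, [79, 79, 79, 79], reappears at step 21 — and no state repeats earlier — so the cycle the system enters has period 2.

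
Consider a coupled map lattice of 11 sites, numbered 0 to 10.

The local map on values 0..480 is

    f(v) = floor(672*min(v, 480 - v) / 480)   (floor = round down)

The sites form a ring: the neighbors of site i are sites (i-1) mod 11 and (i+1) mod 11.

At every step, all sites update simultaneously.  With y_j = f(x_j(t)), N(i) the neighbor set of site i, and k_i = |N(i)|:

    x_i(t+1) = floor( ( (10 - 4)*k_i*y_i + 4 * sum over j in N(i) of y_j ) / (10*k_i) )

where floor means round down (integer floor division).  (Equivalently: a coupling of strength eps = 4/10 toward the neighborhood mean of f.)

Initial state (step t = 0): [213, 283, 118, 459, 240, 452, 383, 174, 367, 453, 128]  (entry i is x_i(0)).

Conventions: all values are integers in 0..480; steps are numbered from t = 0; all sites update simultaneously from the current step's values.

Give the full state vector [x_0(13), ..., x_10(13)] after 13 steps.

Simulating step by step:
t=0: [213, 283, 118, 459, 240, 452, 383, 174, 367, 453, 128]
t=1: [269, 257, 159, 117, 215, 117, 137, 204, 150, 89, 174]
t=2: [288, 290, 228, 202, 245, 196, 204, 251, 207, 165, 229]
t=3: [278, 277, 301, 298, 308, 287, 289, 306, 283, 260, 291]
t=4: [278, 276, 257, 250, 248, 263, 262, 254, 275, 292, 276]
t=5: [283, 289, 308, 320, 319, 307, 306, 308, 288, 272, 280]
t=6: [274, 263, 242, 227, 228, 238, 242, 246, 267, 284, 281]
t=7: [289, 306, 323, 320, 321, 330, 331, 322, 299, 279, 279]
t=8: [265, 243, 224, 222, 220, 212, 211, 224, 252, 275, 278]
t=9: [303, 321, 316, 310, 306, 298, 298, 310, 311, 292, 286]
t=10: [246, 228, 229, 237, 244, 251, 250, 240, 241, 259, 264]
t=11: [320, 320, 322, 328, 328, 322, 324, 332, 329, 312, 308]
t=12: [227, 223, 219, 213, 213, 218, 216, 210, 215, 231, 235]
t=13: [318, 311, 305, 299, 299, 303, 301, 297, 304, 319, 325]

Answer: [318, 311, 305, 299, 299, 303, 301, 297, 304, 319, 325]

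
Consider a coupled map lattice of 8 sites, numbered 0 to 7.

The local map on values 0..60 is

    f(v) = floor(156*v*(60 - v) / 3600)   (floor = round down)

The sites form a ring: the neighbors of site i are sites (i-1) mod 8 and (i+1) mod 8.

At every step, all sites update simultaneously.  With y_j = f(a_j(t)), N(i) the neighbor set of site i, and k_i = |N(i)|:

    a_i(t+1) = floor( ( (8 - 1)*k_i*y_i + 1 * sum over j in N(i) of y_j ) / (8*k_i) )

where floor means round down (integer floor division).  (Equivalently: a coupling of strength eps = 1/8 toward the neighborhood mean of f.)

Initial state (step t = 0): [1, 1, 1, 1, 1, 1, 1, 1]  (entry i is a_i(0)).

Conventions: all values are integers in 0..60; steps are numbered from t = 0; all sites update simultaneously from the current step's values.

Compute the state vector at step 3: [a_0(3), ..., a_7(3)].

Simulating step by step:
t=0: [1, 1, 1, 1, 1, 1, 1, 1]
t=1: [2, 2, 2, 2, 2, 2, 2, 2]
t=2: [5, 5, 5, 5, 5, 5, 5, 5]
t=3: [11, 11, 11, 11, 11, 11, 11, 11]

Answer: [11, 11, 11, 11, 11, 11, 11, 11]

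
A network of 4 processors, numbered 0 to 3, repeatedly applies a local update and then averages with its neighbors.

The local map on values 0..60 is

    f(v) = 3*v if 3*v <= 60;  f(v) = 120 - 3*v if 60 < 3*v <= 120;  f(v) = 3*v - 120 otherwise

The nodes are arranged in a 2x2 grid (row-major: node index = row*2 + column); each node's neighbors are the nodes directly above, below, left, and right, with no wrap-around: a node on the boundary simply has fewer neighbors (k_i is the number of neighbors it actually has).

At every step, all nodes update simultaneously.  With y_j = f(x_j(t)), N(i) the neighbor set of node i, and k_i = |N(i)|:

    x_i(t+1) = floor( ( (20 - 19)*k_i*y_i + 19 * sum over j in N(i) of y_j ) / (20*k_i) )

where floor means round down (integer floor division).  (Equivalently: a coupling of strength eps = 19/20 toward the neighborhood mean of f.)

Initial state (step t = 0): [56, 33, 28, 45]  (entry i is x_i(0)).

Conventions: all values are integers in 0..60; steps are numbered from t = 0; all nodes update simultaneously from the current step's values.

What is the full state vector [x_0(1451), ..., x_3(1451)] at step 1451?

Answer: [21, 21, 21, 21]
Key observation: The state at step 10, [33, 33, 33, 33], reappears at step 14: the system is in a cycle of period 4 from step 10 on.  Therefore the state at step 1451 equals the state at step 10 + ((1451 - 10) mod 4) = 11, which is [21, 21, 21, 21].

Derivation:
t=0: [56, 33, 28, 45]
t=1: [29, 30, 31, 27]
t=2: [28, 35, 35, 29]
t=3: [16, 33, 33, 15]
t=4: [22, 45, 45, 22]
t=5: [16, 52, 52, 16]
t=6: [36, 47, 47, 36]
t=7: [20, 12, 12, 20]
t=8: [37, 58, 58, 37]
t=9: [51, 11, 11, 51]
t=10: [33, 33, 33, 33]
t=11: [21, 21, 21, 21]
t=12: [57, 57, 57, 57]
t=13: [51, 51, 51, 51]
t=14: [33, 33, 33, 33]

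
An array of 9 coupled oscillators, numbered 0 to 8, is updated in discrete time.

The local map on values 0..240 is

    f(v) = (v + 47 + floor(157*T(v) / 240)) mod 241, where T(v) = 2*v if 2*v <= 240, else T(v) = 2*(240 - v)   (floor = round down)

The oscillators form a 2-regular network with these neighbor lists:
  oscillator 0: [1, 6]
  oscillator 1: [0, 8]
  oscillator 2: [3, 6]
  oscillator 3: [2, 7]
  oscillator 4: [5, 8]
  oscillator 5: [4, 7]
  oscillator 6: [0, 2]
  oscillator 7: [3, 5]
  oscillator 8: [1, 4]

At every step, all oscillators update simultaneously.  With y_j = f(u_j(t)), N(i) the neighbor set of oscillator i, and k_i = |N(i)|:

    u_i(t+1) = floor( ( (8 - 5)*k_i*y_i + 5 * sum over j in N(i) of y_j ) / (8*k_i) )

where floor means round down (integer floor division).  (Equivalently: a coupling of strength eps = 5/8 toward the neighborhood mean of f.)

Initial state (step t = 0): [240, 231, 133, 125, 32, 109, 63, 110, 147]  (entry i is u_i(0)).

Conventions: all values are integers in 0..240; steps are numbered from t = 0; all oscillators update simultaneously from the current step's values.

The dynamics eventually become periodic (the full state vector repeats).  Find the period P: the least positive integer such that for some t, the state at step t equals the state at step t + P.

Answer: 4
Key observation: The state at step 16, [80, 119, 162, 194, 194, 188, 119, 188, 162], reappears at step 20 — and no state repeats earlier — so the cycle the system enters has period 4.

Derivation:
t=0: [240, 231, 133, 125, 32, 109, 63, 110, 147]
t=1: [92, 55, 114, 73, 85, 77, 110, 65, 80]
t=2: [79, 142, 111, 163, 142, 146, 49, 211, 141]
t=3: [159, 123, 94, 62, 75, 68, 150, 64, 76]
t=4: [74, 122, 90, 138, 215, 205, 56, 195, 177]
t=5: [162, 118, 83, 51, 57, 56, 137, 63, 66]
t=6: [74, 113, 164, 195, 183, 181, 125, 178, 154]
t=7: [127, 115, 69, 64, 66, 64, 119, 62, 67]
t=8: [77, 114, 162, 196, 198, 194, 119, 192, 159]
t=9: [130, 117, 69, 62, 62, 59, 121, 59, 65]
t=10: [79, 114, 162, 192, 190, 185, 119, 185, 157]
t=11: [132, 119, 70, 63, 64, 61, 123, 61, 67]
t=12: [80, 117, 163, 195, 194, 189, 120, 188, 161]
t=13: [136, 122, 70, 63, 63, 61, 124, 60, 68]
t=14: [80, 118, 163, 194, 193, 187, 119, 187, 161]
t=15: [136, 123, 69, 63, 63, 61, 123, 61, 69]
t=16: [80, 119, 162, 194, 194, 188, 119, 188, 162]
t=17: [136, 124, 70, 63, 63, 61, 124, 61, 70]
t=18: [79, 119, 163, 195, 195, 188, 119, 188, 163]
t=19: [135, 123, 69, 63, 63, 61, 123, 61, 69]
t=20: [80, 119, 162, 194, 194, 188, 119, 188, 162]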